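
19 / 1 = 19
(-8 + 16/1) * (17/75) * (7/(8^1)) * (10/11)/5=238/825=0.29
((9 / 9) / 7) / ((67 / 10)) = 10 / 469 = 0.02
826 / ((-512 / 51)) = -21063 / 256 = -82.28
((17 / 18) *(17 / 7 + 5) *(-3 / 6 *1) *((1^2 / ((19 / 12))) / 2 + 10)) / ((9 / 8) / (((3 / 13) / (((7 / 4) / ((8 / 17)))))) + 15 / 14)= -11088896 / 5883597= -1.88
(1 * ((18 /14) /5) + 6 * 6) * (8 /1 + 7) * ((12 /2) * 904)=20649168 /7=2949881.14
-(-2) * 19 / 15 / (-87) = -38 / 1305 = -0.03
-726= -726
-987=-987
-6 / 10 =-3 / 5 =-0.60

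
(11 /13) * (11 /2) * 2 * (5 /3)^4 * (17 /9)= 1285625 /9477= 135.66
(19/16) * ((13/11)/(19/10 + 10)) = 0.12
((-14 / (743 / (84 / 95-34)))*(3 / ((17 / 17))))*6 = 792792 / 70585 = 11.23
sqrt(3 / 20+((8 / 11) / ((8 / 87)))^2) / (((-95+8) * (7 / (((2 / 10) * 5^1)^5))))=-sqrt(758715) / 66990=-0.01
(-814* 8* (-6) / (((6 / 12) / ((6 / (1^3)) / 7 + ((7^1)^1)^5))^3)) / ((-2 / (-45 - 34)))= 20108695112637433104000 / 343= 58625933272995431790.09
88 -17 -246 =-175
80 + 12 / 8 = 163 / 2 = 81.50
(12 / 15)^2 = 16 / 25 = 0.64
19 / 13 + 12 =175 / 13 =13.46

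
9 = 9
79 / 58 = 1.36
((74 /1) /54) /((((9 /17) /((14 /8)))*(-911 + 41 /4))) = -4403 /875529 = -0.01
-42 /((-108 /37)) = 259 /18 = 14.39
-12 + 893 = 881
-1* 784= -784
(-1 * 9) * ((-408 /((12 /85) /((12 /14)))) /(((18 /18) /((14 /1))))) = 312120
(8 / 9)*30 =80 / 3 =26.67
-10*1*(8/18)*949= -37960/9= -4217.78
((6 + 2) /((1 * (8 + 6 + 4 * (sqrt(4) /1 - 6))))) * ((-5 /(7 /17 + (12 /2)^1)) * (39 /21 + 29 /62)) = 171530 /23653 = 7.25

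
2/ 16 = 1/ 8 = 0.12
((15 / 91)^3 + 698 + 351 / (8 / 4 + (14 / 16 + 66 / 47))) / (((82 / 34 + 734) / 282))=298.70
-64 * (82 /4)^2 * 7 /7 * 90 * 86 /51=-69391680 /17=-4081863.53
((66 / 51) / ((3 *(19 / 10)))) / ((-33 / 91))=-1820 / 2907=-0.63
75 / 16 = 4.69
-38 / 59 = -0.64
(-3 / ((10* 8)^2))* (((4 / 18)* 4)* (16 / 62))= -1 / 9300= -0.00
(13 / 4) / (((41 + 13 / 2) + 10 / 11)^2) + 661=749724298 / 1134225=661.00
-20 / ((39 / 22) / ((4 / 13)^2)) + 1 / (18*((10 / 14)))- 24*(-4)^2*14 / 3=-354527981 / 197730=-1792.99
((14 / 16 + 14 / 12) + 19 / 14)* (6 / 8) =571 / 224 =2.55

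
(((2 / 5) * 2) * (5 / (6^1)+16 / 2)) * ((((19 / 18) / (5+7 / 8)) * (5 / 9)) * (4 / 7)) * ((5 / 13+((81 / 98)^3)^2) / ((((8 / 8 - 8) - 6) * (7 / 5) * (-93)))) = 1315726040277905 / 7854429515018547006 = 0.00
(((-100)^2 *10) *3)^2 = 90000000000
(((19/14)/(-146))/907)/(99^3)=-19/1798845078492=-0.00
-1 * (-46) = 46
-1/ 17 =-0.06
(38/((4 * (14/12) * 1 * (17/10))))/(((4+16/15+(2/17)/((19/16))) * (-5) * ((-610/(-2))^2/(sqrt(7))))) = -3249 * sqrt(7)/1629760790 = -0.00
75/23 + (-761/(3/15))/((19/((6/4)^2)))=-781935/1748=-447.33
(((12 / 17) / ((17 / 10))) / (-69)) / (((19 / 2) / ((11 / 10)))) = -88 / 126293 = -0.00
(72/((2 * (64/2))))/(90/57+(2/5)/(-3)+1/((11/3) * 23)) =648945/840728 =0.77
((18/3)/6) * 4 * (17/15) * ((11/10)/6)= 187/225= 0.83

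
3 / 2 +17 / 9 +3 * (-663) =-35741 / 18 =-1985.61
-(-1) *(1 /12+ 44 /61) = 589 /732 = 0.80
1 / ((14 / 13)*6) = 13 / 84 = 0.15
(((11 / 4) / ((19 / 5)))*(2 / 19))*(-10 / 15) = -55 / 1083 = -0.05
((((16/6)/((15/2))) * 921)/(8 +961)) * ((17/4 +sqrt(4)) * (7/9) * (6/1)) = 85960/8721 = 9.86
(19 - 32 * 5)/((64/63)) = -8883/64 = -138.80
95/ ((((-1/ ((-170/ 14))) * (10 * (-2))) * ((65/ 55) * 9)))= -17765/ 3276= -5.42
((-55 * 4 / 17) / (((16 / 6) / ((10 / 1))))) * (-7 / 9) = 1925 / 51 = 37.75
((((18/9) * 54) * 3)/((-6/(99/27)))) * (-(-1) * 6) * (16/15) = -6336/5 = -1267.20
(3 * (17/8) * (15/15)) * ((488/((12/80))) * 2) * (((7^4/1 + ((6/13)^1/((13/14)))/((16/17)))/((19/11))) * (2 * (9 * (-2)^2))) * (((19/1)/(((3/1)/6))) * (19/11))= 46060560574560/169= 272547695707.46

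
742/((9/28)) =20776/9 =2308.44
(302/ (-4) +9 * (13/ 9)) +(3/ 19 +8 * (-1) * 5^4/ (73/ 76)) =-14612937/ 2774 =-5267.82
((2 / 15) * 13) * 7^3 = 594.53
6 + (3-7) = 2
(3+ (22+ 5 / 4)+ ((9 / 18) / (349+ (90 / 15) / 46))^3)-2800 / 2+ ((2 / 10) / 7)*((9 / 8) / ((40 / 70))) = -5690187078985683 / 4142253016000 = -1373.69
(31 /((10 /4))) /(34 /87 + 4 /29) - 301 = -31918 /115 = -277.55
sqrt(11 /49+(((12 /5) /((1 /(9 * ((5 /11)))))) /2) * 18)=sqrt(525239) /77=9.41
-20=-20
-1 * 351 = -351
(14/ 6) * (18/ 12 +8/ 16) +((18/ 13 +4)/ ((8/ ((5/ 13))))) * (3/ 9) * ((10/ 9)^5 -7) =504004711/ 119751372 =4.21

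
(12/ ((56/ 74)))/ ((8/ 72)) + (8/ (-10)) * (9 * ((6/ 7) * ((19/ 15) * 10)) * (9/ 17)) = 101.33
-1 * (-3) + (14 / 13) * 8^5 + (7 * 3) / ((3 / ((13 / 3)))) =1377556 / 39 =35321.95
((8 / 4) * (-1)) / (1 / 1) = -2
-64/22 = -2.91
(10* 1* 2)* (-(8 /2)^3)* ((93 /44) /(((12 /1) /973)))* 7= -16891280 /11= -1535570.91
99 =99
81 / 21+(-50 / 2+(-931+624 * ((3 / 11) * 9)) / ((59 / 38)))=365.71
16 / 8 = 2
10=10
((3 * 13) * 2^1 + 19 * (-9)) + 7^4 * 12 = 28719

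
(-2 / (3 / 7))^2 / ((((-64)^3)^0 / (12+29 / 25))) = 64484 / 225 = 286.60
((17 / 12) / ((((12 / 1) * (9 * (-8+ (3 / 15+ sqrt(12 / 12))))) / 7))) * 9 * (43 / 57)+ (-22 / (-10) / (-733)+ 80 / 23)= 4682153977 / 1383786720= 3.38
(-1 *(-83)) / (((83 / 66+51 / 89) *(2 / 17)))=4144107 / 10753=385.39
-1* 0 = 0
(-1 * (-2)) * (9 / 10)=9 / 5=1.80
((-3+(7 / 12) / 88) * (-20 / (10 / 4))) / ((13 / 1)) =3161 / 1716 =1.84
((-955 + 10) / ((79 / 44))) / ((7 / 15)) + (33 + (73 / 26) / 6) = -13487141 / 12324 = -1094.38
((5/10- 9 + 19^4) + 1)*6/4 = 781881/4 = 195470.25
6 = 6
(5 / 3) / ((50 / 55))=11 / 6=1.83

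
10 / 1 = 10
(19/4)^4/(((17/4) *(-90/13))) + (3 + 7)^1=-714973/97920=-7.30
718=718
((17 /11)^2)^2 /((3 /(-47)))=-3925487 /43923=-89.37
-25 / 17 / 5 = -0.29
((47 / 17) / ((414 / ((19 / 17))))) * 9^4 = 650997 / 13294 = 48.97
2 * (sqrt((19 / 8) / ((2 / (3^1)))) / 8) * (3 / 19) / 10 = 3 * sqrt(57) / 3040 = 0.01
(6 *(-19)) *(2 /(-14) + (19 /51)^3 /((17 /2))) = 82043558 /5261823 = 15.59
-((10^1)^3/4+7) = -257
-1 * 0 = 0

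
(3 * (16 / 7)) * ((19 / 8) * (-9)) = -1026 / 7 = -146.57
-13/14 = -0.93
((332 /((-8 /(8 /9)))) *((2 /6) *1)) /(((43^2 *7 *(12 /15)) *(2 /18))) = -415 /38829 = -0.01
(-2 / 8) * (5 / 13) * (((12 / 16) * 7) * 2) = -105 / 104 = -1.01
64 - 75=-11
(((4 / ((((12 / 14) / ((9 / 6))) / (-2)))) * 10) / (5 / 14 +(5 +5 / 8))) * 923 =-1447264 / 67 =-21600.96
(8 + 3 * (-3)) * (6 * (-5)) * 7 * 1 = 210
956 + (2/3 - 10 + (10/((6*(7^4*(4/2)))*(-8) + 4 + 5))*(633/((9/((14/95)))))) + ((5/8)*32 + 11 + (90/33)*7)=144046703941/144515349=996.76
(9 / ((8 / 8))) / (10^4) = 9 / 10000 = 0.00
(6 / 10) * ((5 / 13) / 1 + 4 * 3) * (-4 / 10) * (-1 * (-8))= -7728 / 325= -23.78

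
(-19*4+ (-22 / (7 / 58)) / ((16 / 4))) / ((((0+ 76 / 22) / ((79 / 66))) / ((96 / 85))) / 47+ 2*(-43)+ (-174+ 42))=25278104 / 45316999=0.56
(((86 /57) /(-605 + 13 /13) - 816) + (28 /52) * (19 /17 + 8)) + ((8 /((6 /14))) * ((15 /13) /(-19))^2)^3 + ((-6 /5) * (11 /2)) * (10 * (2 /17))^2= -48768808828317074395183 /59457652711834258986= -820.23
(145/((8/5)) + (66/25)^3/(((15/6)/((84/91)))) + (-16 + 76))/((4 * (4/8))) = 78.71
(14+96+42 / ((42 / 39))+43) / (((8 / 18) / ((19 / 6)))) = 1368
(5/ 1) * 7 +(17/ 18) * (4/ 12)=1907/ 54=35.31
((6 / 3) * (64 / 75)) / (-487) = -128 / 36525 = -0.00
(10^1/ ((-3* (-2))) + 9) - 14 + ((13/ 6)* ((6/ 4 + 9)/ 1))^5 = 18720954113/ 3072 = 6094060.58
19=19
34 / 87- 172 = -171.61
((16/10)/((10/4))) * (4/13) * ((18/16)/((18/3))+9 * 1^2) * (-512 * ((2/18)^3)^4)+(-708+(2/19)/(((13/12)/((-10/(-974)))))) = -200441400002593829156/283109720948025075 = -708.00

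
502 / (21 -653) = -251 / 316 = -0.79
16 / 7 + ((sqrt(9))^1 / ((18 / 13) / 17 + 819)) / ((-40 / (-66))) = 6453177 / 2815820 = 2.29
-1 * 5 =-5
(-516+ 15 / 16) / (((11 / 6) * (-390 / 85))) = 140097 / 2288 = 61.23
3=3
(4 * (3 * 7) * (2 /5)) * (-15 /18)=-28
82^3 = 551368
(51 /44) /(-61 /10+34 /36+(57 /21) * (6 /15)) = -16065 /56408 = -0.28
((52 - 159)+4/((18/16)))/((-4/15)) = 4655/12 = 387.92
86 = 86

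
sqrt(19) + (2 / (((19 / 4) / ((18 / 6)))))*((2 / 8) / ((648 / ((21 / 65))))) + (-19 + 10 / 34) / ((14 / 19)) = -134312827 / 5290740 + sqrt(19) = -21.03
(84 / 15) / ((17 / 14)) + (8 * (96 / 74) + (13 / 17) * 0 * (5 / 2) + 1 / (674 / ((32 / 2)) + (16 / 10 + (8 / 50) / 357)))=147407979568 / 9818680565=15.01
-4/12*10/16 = -5/24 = -0.21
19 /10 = 1.90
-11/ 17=-0.65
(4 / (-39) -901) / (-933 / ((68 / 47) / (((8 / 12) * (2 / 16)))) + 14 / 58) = 277207984 / 16457571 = 16.84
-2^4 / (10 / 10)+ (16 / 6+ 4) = -28 / 3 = -9.33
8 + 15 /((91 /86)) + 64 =7842 /91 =86.18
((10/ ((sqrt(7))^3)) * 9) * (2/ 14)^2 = 90 * sqrt(7)/ 2401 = 0.10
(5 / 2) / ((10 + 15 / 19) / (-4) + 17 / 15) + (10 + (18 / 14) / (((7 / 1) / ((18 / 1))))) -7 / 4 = 3479895 / 349468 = 9.96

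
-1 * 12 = -12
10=10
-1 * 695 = -695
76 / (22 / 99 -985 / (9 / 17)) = -228 / 5581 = -0.04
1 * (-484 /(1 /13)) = -6292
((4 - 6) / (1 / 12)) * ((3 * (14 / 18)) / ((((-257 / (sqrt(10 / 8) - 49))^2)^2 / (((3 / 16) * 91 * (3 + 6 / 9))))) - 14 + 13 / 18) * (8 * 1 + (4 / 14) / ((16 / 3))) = 212561640291 * sqrt(5) / 139599052832 + 59311789013297161 / 23452640875776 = 2532.41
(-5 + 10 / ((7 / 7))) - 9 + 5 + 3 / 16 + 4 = 83 / 16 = 5.19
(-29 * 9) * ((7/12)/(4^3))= -609/256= -2.38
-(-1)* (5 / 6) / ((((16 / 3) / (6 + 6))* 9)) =5 / 24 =0.21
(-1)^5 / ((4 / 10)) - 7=-19 / 2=-9.50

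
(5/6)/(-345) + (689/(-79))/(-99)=3425/39974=0.09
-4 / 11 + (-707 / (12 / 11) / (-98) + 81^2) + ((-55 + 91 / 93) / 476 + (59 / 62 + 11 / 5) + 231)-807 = 4169866213 / 695640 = 5994.29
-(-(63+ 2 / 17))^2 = -1151329 / 289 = -3983.84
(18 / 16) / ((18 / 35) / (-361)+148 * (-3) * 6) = -12635 / 29919696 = -0.00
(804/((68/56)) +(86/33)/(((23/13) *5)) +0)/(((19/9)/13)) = 4079.06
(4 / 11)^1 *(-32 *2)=-256 / 11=-23.27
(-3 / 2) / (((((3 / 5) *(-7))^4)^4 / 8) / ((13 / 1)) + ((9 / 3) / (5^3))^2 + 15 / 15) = -23803710937500 / 1430568706120266578321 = -0.00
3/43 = 0.07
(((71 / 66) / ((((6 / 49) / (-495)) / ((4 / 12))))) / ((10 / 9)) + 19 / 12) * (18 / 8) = -93819 / 32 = -2931.84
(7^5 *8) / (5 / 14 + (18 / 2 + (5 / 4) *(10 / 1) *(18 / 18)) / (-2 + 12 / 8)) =-1882384 / 597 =-3153.07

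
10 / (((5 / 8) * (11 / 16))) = 256 / 11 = 23.27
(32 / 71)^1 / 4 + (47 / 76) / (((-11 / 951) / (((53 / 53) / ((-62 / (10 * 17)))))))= 269953723 / 1840036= 146.71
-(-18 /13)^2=-324 /169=-1.92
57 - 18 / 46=1302 / 23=56.61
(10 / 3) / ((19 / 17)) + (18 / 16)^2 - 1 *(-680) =2496137 / 3648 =684.25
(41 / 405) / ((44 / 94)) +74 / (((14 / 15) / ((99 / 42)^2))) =2693901647 / 6112260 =440.74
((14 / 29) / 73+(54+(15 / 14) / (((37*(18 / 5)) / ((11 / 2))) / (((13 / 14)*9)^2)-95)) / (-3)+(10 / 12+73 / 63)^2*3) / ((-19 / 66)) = 312495447423181 / 14784847273098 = 21.14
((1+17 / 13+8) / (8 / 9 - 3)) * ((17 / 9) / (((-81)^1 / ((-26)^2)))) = 118456 / 1539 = 76.97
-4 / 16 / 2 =-1 / 8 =-0.12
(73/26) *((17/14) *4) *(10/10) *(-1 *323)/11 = -400.44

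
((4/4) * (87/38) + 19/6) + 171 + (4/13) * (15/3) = 131894/741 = 177.99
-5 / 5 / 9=-1 / 9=-0.11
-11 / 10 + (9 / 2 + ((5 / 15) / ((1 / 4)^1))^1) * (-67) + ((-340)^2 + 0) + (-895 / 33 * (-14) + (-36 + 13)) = 6356062 / 55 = 115564.76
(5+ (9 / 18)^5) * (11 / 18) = 1771 / 576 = 3.07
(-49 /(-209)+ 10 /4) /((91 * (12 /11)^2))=1397 /55328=0.03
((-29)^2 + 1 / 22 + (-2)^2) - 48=17535 / 22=797.05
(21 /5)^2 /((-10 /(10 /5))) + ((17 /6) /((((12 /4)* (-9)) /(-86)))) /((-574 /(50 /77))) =-791682754 /223752375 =-3.54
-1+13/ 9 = 4/ 9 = 0.44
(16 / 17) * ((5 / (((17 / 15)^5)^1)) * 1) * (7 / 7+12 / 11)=1397250000 / 265513259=5.26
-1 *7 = -7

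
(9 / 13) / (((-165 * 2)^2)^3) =1 / 1865453733000000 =0.00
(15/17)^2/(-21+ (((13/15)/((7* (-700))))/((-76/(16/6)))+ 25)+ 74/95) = 471318750/2893096057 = 0.16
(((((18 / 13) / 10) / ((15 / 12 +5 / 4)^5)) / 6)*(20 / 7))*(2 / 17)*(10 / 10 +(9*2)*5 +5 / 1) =36864 / 4834375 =0.01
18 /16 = 9 /8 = 1.12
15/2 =7.50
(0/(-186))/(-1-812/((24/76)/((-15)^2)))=0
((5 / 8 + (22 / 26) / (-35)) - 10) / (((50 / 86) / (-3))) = 4413477 / 91000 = 48.50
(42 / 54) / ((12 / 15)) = 35 / 36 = 0.97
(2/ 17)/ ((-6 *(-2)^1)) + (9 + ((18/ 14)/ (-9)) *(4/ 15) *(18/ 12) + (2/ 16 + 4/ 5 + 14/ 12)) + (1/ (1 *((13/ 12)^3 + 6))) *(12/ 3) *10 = 28273309/ 1708840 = 16.55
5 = 5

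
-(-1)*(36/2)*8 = 144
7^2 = 49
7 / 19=0.37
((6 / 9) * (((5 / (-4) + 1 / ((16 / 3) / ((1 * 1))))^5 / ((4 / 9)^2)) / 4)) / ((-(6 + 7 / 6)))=0.16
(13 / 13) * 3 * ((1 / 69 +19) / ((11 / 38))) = 49856 / 253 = 197.06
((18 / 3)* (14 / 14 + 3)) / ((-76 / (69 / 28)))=-207 / 266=-0.78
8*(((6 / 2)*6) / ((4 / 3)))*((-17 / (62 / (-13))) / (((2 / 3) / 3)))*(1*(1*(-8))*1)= -429624 / 31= -13858.84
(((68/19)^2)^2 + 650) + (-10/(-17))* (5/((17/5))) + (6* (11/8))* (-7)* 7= 61869693583/150651076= 410.68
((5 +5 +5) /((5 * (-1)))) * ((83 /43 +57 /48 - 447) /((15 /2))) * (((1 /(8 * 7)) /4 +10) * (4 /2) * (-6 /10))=-2053143693 /963200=-2131.59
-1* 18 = -18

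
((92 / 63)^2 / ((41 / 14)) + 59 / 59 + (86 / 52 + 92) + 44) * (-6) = -836.29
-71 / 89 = -0.80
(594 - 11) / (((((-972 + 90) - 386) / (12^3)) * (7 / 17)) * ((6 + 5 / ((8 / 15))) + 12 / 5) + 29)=19029120 / 771259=24.67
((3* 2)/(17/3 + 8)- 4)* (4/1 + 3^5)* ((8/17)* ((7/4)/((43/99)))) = -49981932/29971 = -1667.68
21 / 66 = 7 / 22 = 0.32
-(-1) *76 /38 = 2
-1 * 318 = -318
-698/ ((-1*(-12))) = -349/ 6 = -58.17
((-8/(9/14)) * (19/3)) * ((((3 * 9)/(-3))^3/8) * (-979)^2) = 6883523262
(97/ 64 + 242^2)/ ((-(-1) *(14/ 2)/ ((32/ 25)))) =3748193/ 350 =10709.12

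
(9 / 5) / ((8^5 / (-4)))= -9 / 40960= -0.00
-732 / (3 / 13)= -3172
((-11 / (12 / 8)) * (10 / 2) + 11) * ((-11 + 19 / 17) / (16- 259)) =-4312 / 4131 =-1.04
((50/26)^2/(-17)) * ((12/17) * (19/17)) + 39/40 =26681583/33211880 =0.80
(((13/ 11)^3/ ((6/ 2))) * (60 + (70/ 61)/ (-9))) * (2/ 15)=28886156/ 6576471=4.39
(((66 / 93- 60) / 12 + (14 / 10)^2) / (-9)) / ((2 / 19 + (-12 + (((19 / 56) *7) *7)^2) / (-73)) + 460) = 615206624 / 847904540625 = 0.00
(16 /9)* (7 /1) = 112 /9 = 12.44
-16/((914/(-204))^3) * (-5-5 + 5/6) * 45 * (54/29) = -136.64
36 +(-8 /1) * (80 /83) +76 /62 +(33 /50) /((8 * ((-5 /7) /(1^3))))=151289637 /5146000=29.40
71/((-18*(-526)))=71/9468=0.01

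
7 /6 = 1.17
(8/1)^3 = 512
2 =2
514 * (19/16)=4883/8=610.38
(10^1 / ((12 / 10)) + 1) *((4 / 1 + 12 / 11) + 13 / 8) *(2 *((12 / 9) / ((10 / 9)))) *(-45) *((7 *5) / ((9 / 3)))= -868770 / 11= -78979.09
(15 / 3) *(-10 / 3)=-50 / 3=-16.67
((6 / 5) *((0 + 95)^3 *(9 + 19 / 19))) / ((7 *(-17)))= -10288500 / 119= -86457.98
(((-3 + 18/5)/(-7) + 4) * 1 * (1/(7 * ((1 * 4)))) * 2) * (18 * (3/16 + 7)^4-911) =13176.29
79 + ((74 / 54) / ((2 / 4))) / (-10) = 10628 / 135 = 78.73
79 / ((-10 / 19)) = -1501 / 10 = -150.10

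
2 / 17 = 0.12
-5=-5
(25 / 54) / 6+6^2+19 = 17845 / 324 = 55.08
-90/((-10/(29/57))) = 87/19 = 4.58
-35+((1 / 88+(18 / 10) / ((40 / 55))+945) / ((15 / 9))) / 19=-106159 / 20900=-5.08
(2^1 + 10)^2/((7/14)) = 288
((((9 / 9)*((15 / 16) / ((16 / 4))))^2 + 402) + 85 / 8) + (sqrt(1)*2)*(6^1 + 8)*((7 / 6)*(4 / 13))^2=2593481425 / 6230016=416.29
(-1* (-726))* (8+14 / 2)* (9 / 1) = 98010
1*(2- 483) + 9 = -472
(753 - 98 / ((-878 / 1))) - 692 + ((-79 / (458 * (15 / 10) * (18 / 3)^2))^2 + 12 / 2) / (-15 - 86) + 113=4720455576287225 / 27120917004336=174.05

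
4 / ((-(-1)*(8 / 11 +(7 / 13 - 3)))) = -143 / 62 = -2.31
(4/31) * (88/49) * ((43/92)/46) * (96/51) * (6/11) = 33024/13660367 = 0.00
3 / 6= 1 / 2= 0.50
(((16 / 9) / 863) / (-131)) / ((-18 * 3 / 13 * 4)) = 26 / 27471879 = 0.00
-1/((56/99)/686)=-4851/4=-1212.75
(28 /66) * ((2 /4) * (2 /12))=7 /198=0.04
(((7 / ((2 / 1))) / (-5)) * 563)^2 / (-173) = -897.77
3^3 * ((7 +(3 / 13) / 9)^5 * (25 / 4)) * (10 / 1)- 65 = 96523231707595 / 3341637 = 28885014.05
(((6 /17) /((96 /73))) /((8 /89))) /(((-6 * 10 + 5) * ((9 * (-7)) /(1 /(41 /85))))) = 6497 /3636864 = 0.00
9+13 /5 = 58 /5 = 11.60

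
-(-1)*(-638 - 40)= -678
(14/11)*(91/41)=1274/451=2.82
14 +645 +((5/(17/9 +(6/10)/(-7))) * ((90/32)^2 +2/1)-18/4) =99165311/145408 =681.98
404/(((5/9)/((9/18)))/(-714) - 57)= -649026/91573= -7.09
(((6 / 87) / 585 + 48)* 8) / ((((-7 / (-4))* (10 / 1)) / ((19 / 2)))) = 123776944 / 593775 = 208.46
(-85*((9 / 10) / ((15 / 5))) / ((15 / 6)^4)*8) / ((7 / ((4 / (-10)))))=6528 / 21875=0.30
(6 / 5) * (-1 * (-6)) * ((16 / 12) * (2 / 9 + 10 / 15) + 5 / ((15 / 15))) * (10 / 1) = 1336 / 3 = 445.33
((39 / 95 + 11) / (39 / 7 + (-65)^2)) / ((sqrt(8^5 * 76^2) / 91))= 0.00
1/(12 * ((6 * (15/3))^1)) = 1/360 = 0.00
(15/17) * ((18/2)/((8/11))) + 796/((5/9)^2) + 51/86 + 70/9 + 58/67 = 2599.20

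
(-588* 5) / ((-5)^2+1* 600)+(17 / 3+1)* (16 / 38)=-13516 / 7125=-1.90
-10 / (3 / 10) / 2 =-50 / 3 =-16.67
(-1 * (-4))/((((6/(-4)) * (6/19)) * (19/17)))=-68/9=-7.56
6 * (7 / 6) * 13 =91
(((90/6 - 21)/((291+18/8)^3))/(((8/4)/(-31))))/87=1984/46804976793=0.00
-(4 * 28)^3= -1404928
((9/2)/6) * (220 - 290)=-105/2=-52.50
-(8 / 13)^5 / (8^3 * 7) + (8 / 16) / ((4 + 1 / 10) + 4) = 12990071 / 210523131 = 0.06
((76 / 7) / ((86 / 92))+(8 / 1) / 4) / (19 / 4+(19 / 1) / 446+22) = 0.51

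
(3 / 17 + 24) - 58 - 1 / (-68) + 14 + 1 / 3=-3973 / 204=-19.48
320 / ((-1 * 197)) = -320 / 197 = -1.62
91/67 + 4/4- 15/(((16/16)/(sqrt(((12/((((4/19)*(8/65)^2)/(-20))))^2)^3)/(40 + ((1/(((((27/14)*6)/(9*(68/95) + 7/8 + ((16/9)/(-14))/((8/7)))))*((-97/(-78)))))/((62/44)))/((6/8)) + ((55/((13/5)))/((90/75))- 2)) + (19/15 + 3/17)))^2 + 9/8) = -3204580139207708592476048457335494056884477685932689529679710014/291985769710221861780455916579585294907032681336101731806194169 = -10.98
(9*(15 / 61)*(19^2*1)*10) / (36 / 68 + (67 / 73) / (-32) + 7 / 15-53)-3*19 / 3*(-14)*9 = 4235987200554 / 1890681641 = 2240.46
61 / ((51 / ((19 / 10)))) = 1159 / 510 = 2.27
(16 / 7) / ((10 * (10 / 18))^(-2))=70.55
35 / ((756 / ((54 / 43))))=5 / 86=0.06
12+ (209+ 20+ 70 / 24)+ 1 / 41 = 120019 / 492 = 243.94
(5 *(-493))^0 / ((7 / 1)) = 1 / 7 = 0.14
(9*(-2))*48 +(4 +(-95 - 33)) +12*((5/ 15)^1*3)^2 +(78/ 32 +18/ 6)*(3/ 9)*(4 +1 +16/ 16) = -7721/ 8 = -965.12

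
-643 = -643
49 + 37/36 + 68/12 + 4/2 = 2077/36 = 57.69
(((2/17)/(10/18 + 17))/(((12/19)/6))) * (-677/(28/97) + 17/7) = -149.16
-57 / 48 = -19 / 16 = -1.19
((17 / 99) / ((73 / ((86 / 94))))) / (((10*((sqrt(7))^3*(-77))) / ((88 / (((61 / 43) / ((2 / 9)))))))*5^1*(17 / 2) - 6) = 692028928 / 103597052427936807993 - 638882011600*sqrt(7) / 34532350809312269331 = -0.00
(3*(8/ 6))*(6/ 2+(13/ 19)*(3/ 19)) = 4488/ 361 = 12.43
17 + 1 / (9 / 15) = 56 / 3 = 18.67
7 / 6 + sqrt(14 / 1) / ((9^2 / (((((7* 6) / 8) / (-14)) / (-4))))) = sqrt(14) / 864 + 7 / 6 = 1.17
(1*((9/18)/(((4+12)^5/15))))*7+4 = 8388713/2097152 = 4.00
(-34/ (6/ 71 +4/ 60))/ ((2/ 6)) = -108630/ 161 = -674.72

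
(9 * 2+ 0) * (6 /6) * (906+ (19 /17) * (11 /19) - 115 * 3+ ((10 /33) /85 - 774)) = -714768 /187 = -3822.29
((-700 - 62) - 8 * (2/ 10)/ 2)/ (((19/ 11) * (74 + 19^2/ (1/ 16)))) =-20977/ 277875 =-0.08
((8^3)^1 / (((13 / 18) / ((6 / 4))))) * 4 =55296 / 13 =4253.54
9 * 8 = 72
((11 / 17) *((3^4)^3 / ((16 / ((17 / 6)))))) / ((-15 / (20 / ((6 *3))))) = -72171 / 16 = -4510.69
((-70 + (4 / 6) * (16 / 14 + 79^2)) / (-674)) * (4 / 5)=-4.86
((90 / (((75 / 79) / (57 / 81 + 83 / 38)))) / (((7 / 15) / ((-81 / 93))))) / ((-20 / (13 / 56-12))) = -1388310687 / 4617760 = -300.65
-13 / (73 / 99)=-1287 / 73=-17.63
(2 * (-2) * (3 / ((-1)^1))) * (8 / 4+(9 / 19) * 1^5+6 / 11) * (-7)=-53004 / 209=-253.61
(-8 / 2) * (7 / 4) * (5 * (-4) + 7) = 91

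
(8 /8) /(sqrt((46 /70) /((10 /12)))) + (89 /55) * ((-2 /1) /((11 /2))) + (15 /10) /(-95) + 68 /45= 37529 /41382 + 5 * sqrt(966) /138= 2.03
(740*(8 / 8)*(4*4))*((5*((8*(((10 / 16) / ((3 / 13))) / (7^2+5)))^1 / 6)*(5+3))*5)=38480000 / 243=158353.91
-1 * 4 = -4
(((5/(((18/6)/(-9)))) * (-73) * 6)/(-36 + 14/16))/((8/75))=-492750/281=-1753.56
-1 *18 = -18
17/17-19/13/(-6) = 97/78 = 1.24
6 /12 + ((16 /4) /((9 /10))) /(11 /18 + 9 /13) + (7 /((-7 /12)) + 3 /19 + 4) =-9115 /2318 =-3.93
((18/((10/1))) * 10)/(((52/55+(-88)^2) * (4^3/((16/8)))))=495/6815552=0.00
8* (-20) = -160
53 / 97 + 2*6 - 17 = -432 / 97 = -4.45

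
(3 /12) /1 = 1 /4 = 0.25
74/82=37/41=0.90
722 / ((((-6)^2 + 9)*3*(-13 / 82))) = -59204 / 1755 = -33.73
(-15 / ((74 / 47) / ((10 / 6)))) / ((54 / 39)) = -15275 / 1332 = -11.47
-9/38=-0.24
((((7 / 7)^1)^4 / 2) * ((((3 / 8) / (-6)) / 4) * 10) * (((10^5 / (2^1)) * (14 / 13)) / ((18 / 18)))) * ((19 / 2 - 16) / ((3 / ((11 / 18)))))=1203125 / 216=5570.02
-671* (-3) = 2013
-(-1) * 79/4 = 19.75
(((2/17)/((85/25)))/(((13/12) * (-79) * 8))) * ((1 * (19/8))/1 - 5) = 315/2374424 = 0.00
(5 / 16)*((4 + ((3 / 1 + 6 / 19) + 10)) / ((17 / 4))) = 1645 / 1292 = 1.27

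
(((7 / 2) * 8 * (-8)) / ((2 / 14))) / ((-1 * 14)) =112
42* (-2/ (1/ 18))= -1512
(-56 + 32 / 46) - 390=-10242 / 23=-445.30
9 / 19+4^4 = 4873 / 19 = 256.47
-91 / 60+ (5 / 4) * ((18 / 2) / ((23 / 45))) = 14141 / 690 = 20.49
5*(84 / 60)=7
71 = 71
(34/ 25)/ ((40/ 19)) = 323/ 500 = 0.65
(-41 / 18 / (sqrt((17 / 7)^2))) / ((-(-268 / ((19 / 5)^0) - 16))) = -287 / 86904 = -0.00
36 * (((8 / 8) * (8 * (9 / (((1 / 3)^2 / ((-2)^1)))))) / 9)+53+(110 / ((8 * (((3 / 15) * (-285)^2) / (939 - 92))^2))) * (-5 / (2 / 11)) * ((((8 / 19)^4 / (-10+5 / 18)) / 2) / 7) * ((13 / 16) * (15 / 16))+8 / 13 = -16990780456504807 / 3311794792995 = -5130.38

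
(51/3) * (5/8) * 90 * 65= 248625/4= 62156.25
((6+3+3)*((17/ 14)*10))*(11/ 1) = 11220/ 7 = 1602.86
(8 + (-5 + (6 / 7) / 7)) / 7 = 153 / 343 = 0.45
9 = 9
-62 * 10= -620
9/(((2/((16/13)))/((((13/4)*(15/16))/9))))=15/8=1.88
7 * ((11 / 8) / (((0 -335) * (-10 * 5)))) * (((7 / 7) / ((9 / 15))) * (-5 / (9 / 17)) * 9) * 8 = -1309 / 2010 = -0.65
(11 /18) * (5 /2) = 55 /36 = 1.53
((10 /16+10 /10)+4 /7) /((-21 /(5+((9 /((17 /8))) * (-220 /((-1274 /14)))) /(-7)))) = -1570505 /4244968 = -0.37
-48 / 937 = -0.05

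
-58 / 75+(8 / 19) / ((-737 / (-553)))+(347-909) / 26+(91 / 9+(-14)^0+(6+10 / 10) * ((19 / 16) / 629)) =-4513054605629 / 412209111600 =-10.95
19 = 19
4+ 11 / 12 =4.92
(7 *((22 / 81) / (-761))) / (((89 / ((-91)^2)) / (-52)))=12.09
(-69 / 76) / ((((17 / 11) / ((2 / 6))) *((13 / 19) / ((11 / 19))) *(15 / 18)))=-8349 / 41990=-0.20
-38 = -38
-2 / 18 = -1 / 9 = -0.11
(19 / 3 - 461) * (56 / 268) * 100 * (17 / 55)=-2936.52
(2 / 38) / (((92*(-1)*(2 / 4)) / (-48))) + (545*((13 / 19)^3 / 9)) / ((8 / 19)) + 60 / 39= 370395271 / 7771608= 47.66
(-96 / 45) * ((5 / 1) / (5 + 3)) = -4 / 3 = -1.33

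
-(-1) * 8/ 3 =8/ 3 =2.67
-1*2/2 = -1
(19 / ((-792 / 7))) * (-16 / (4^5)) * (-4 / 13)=-133 / 164736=-0.00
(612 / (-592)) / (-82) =153 / 12136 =0.01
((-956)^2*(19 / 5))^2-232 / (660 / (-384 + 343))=9950678871111538 / 825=12061428934680.65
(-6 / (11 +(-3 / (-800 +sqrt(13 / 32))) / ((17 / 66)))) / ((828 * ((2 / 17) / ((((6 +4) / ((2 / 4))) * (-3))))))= 503756736655 / 1501401634183- 104040 * sqrt(26) / 1501401634183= 0.34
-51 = -51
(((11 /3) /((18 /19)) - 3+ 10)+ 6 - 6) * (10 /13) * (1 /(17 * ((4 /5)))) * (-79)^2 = 91586675 /23868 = 3837.22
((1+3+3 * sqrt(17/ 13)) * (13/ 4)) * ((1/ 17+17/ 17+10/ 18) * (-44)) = -141284/ 153 - 2717 * sqrt(221)/ 51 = -1715.41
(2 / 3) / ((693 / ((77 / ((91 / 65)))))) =10 / 189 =0.05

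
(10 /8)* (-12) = -15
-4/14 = -2/7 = -0.29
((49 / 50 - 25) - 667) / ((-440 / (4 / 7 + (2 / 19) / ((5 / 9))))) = 794673 / 665000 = 1.19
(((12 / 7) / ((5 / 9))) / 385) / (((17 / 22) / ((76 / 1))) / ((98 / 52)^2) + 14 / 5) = 67032 / 23441695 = 0.00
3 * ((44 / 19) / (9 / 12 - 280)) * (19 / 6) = -88 / 1117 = -0.08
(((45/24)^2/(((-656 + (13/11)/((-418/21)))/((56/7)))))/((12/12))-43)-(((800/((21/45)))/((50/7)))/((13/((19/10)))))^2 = -2596779327007/2039195236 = -1273.43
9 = 9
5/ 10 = 1/ 2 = 0.50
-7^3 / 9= -343 / 9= -38.11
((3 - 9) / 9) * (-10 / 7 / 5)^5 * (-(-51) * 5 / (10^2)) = 272 / 84035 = 0.00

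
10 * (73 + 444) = 5170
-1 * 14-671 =-685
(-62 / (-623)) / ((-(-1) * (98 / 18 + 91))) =9 / 8722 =0.00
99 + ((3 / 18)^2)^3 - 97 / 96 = 97.99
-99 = -99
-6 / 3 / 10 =-1 / 5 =-0.20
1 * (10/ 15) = 2/ 3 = 0.67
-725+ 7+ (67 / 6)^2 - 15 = -21899 / 36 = -608.31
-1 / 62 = -0.02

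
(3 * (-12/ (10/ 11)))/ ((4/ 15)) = -297/ 2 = -148.50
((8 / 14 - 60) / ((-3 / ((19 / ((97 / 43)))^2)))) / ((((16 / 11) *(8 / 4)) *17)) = 95450927 / 3359013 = 28.42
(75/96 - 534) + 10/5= -16999/32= -531.22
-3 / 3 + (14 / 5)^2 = 171 / 25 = 6.84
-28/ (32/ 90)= -315/ 4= -78.75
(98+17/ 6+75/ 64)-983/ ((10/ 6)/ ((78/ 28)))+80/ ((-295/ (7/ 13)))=-7943483267/ 5154240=-1541.16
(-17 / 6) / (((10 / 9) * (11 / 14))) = -357 / 110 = -3.25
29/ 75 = 0.39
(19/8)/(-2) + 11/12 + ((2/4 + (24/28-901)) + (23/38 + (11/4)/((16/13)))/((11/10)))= -897.33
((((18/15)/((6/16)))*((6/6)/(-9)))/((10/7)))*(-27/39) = 56/325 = 0.17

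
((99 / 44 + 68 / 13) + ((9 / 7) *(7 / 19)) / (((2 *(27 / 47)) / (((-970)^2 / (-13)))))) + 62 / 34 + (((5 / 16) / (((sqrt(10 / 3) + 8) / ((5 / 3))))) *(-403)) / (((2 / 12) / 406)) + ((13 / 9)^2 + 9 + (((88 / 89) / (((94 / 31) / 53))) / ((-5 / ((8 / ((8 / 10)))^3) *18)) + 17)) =-554400360152875 / 5690871108 + 22475 *sqrt(30) / 8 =-82031.66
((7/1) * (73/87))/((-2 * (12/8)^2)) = -1.31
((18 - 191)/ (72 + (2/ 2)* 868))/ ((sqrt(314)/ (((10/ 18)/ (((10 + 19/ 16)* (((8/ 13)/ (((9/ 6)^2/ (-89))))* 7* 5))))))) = 2249* sqrt(314)/ 65830715440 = 0.00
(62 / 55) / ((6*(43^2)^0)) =31 / 165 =0.19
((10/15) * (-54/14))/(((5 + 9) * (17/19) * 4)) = -171/3332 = -0.05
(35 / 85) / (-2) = -7 / 34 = -0.21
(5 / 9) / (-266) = -5 / 2394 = -0.00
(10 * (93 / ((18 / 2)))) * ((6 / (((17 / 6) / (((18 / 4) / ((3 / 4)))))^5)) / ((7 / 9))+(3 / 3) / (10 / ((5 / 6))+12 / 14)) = 9111990838943 / 268352973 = 33955.24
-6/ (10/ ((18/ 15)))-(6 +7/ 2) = -511/ 50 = -10.22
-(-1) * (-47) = -47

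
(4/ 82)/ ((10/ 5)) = 1/ 41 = 0.02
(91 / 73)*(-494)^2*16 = 355316416 / 73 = 4867348.16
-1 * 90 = -90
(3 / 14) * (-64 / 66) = -16 / 77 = -0.21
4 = 4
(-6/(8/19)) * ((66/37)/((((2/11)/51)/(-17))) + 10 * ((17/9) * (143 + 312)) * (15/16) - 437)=14943215/1184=12620.96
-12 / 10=-6 / 5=-1.20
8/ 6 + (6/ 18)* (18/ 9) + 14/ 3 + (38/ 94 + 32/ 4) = 2125/ 141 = 15.07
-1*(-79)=79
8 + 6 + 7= 21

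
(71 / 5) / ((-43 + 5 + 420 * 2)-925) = -71 / 615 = -0.12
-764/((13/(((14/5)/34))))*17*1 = -5348/65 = -82.28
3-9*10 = -87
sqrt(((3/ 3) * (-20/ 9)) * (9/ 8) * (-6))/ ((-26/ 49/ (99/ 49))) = -99 * sqrt(15)/ 26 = -14.75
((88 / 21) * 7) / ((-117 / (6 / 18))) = -0.08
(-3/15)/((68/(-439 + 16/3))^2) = -1692601/208080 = -8.13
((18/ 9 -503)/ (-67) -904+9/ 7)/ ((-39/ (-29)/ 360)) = -1461133680/ 6097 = -239647.97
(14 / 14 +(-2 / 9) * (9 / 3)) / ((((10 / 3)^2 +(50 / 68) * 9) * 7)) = 102 / 37975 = 0.00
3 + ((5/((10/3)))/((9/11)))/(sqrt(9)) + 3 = 119/18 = 6.61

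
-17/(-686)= 17/686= 0.02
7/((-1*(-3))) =7/3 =2.33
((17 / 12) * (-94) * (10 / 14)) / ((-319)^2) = -3995 / 4273962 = -0.00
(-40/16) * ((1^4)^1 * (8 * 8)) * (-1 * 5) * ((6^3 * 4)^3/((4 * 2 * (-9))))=-7166361600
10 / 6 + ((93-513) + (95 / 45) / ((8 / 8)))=-3746 / 9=-416.22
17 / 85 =0.20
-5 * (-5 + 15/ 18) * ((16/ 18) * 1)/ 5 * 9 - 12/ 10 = 482/ 15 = 32.13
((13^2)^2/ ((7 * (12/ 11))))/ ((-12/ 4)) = -314171/ 252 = -1246.71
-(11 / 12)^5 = -161051 / 248832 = -0.65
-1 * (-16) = 16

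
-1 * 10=-10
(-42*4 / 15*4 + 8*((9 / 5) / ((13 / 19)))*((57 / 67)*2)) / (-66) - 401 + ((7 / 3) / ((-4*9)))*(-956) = -438346186 / 1293435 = -338.90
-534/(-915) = 178/305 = 0.58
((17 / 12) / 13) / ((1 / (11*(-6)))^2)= 6171 / 13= 474.69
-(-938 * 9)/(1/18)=151956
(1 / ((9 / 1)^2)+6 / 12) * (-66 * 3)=-913 / 9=-101.44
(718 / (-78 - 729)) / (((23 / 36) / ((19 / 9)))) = -54568 / 18561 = -2.94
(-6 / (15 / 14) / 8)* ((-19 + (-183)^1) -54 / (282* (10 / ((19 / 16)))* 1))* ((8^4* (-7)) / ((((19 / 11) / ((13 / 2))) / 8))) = -2725148538112 / 22325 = -122067123.77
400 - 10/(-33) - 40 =11890/33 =360.30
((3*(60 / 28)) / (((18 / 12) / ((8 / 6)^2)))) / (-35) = -32 / 147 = -0.22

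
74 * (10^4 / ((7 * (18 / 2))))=11746.03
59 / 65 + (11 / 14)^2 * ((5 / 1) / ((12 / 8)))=56671 / 19110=2.97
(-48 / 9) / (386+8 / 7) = -56 / 4065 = -0.01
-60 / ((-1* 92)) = 15 / 23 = 0.65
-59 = -59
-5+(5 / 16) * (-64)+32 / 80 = -123 / 5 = -24.60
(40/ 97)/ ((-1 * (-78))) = 20/ 3783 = 0.01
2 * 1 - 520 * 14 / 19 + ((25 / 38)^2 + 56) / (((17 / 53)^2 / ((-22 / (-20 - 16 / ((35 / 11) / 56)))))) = -107344076097 / 314656264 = -341.15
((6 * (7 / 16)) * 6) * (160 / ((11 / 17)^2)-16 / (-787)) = 573186852 / 95227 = 6019.16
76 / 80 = 19 / 20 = 0.95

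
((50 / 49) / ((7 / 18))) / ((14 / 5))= 2250 / 2401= 0.94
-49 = -49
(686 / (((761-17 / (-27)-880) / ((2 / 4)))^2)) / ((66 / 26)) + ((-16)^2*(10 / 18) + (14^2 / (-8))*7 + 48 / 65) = -3751131342071 / 131459533920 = -28.53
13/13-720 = -719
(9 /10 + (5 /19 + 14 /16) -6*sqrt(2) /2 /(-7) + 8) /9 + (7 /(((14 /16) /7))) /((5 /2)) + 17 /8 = sqrt(2) /21 + 2923 /114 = 25.71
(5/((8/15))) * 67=5025/8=628.12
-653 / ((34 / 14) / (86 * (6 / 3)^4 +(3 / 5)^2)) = -157283539 / 425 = -370078.92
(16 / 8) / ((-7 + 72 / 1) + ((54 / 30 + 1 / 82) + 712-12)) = 820 / 314393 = 0.00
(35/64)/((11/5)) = 0.25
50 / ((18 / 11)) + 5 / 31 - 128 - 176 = -76246 / 279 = -273.28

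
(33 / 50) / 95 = 33 / 4750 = 0.01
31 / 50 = 0.62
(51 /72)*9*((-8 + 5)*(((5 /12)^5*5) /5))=-53125 /221184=-0.24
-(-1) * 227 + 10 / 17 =3869 / 17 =227.59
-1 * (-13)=13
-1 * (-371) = 371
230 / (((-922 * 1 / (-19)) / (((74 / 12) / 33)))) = 80845 / 91278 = 0.89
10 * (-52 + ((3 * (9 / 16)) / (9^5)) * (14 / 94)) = -427602205 / 822312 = -520.00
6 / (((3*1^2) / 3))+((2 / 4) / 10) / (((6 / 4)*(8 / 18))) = 6.08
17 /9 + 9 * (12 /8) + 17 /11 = 3353 /198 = 16.93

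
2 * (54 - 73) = -38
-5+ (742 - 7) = 730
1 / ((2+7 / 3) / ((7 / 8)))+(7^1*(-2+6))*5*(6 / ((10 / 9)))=78645 / 104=756.20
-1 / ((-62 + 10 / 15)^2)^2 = -81 / 1146228736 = -0.00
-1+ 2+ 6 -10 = -3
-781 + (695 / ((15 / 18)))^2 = 694775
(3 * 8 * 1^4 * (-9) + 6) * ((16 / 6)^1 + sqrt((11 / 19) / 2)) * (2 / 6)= -560 / 3 - 35 * sqrt(418) / 19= -224.33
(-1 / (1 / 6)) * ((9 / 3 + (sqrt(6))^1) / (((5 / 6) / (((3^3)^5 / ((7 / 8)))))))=-12397455648 / 35-4132485216 * sqrt(6) / 35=-643426737.05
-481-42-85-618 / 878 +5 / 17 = -4540562 / 7463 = -608.41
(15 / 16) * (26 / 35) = 39 / 56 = 0.70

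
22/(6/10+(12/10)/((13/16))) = 286/27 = 10.59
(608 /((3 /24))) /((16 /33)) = 10032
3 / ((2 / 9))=27 / 2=13.50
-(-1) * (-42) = -42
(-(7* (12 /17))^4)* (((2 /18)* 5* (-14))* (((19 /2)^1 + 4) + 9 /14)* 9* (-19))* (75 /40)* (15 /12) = -2194912566000 /83521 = -26279768.75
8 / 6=4 / 3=1.33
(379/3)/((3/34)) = 12886/9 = 1431.78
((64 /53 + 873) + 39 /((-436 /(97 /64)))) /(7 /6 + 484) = 1.80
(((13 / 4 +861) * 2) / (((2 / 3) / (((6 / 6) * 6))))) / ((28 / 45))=1400085 / 56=25001.52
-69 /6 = -23 /2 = -11.50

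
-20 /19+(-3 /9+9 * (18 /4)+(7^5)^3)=541222012137961 /114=4747561509982.11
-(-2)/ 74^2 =1/ 2738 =0.00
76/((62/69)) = 2622/31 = 84.58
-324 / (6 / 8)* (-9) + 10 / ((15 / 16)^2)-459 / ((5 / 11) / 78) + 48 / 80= -3368899 / 45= -74864.42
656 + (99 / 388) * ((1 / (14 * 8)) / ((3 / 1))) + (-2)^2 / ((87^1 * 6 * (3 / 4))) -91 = 19225090607 / 34026048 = 565.01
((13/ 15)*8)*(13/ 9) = 1352/ 135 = 10.01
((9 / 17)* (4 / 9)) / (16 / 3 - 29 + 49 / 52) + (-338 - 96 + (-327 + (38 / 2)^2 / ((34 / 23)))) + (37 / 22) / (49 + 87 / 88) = -516.77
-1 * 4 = -4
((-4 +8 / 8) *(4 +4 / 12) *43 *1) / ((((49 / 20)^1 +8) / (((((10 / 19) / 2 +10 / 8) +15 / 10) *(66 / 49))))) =-3840330 / 17689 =-217.10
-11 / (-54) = 11 / 54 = 0.20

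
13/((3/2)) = 26/3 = 8.67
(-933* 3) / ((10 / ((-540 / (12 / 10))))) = 125955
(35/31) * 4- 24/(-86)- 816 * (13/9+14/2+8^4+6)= -13413117368/3999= -3354117.87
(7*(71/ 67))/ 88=497/ 5896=0.08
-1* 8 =-8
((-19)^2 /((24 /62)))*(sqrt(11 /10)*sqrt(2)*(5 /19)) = 589*sqrt(55) /12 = 364.01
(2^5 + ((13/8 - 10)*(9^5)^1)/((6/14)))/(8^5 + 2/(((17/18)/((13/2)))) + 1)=-156928207/4458456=-35.20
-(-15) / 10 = 3 / 2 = 1.50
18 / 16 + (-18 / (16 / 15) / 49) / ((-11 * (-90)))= 9699 / 8624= 1.12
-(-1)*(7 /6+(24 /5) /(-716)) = 6229 /5370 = 1.16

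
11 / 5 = 2.20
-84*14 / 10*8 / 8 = -117.60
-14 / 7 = -2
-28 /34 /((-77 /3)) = 6 /187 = 0.03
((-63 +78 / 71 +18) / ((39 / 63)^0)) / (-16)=2.74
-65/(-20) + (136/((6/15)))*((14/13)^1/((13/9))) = 173557/676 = 256.74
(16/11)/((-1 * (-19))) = 0.08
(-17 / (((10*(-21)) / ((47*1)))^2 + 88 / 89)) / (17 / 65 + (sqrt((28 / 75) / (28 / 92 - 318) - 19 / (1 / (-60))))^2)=-23811040128525 / 33463420403087596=-0.00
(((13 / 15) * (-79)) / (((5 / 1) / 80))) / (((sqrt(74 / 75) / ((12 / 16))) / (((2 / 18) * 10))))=-20540 * sqrt(222) / 333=-919.04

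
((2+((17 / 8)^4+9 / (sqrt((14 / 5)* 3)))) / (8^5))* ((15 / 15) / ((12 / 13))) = 13* sqrt(210) / 1835008+397423 / 536870912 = 0.00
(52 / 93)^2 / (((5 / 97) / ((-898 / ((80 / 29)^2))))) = -715.71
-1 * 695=-695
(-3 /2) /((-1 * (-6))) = -1 /4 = -0.25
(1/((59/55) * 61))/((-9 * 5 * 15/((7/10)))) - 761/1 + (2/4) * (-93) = -1961679976/2429325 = -807.50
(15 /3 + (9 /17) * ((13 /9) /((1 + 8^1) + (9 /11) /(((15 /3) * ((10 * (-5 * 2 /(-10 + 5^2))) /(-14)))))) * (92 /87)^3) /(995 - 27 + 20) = 293211607145 /56838452017932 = 0.01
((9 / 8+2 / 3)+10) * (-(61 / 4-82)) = 25187 / 32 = 787.09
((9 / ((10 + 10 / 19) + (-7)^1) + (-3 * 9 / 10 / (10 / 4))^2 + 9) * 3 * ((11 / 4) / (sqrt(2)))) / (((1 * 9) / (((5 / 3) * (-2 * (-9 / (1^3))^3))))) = 474540363 * sqrt(2) / 33500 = 20032.88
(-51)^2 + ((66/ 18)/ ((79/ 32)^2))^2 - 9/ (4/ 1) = 3644482338739/ 1402202916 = 2599.11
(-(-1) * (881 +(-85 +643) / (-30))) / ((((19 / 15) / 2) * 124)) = 6468 / 589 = 10.98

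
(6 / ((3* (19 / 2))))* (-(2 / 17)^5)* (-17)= 128 / 1586899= 0.00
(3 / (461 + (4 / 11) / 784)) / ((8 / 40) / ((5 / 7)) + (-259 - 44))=-3675 / 170953724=-0.00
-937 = -937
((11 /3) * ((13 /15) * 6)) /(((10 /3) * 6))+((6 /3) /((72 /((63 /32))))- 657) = -655.99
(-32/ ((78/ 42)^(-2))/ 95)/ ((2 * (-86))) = 0.01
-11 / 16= -0.69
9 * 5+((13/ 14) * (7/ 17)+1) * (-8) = 577/ 17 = 33.94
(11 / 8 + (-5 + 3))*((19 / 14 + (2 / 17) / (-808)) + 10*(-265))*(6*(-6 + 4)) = -1910042415 / 96152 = -19864.82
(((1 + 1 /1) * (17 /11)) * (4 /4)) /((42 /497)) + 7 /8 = 9887 /264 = 37.45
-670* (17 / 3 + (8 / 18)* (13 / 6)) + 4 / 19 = -2278562 / 513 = -4441.64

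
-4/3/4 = -1/3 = -0.33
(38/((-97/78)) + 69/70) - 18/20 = -103449/3395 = -30.47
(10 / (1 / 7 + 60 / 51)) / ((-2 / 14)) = -8330 / 157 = -53.06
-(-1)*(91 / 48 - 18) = -773 / 48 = -16.10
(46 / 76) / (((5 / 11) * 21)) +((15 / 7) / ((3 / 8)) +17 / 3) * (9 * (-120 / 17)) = -49038499 / 67830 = -722.96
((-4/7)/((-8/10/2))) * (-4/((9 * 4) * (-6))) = 5/189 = 0.03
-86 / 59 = -1.46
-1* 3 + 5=2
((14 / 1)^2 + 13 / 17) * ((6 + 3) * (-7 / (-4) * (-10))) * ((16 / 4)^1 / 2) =-1053675 / 17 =-61980.88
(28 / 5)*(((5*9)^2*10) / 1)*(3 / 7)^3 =8926.53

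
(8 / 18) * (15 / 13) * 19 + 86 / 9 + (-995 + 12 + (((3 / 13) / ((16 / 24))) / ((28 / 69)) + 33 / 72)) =-788197 / 819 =-962.39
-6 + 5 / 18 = -103 / 18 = -5.72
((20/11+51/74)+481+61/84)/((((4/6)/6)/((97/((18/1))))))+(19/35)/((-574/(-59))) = 2304375498479/98119560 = 23485.38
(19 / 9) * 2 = 38 / 9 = 4.22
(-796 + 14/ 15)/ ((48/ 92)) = -137149/ 90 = -1523.88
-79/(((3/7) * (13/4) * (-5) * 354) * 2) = 553/34515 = 0.02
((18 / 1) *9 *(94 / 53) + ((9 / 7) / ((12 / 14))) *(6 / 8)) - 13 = 116789 / 424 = 275.45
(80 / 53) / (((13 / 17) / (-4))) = -5440 / 689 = -7.90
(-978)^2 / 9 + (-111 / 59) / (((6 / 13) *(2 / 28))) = 6266917 / 59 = 106218.93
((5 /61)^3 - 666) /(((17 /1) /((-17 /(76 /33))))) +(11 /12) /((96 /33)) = 479425921447 /1656053376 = 289.50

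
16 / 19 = 0.84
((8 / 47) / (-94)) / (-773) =4 / 1707557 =0.00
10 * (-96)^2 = 92160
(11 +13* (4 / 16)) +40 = 217 / 4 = 54.25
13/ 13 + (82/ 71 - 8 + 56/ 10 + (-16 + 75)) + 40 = 35058/ 355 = 98.75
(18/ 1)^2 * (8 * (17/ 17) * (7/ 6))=3024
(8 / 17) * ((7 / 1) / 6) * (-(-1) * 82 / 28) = 82 / 51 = 1.61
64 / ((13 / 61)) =300.31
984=984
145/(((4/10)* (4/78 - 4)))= -28275/308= -91.80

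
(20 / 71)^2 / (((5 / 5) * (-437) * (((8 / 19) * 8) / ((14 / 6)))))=-175 / 1391316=-0.00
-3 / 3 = -1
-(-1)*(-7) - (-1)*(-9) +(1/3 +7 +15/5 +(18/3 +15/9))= 2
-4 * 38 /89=-152 /89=-1.71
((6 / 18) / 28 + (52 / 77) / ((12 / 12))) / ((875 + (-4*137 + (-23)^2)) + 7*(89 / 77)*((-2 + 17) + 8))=635 / 962892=0.00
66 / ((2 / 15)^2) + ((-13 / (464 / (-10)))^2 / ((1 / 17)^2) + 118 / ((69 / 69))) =207393857 / 53824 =3853.19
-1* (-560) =560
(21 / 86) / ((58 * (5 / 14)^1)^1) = 147 / 12470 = 0.01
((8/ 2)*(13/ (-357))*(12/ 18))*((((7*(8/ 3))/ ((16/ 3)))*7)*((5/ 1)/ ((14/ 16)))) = -2080/ 153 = -13.59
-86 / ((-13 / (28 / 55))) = 2408 / 715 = 3.37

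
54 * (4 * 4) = 864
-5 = -5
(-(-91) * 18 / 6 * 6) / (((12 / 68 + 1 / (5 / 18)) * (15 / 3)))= 9282 / 107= 86.75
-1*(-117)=117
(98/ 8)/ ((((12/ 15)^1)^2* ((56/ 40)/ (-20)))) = -4375/ 16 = -273.44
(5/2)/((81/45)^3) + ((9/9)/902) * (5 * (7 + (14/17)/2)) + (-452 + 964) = 5728635977/11178486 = 512.47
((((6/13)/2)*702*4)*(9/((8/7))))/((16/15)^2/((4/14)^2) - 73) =-1148175/13289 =-86.40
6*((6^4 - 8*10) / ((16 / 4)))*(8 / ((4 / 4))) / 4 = 3648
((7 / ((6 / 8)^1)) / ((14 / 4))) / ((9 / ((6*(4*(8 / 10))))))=256 / 45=5.69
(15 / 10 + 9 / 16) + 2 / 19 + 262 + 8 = 82739 / 304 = 272.17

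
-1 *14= -14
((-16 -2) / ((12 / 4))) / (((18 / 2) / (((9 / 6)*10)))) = -10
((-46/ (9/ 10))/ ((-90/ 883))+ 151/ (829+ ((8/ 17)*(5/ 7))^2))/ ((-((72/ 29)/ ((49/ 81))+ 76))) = -677919232186693/ 108253454572692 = -6.26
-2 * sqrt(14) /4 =-sqrt(14) /2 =-1.87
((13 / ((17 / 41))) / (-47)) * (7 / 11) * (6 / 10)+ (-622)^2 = 17001606187 / 43945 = 386883.75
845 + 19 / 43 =36354 / 43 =845.44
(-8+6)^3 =-8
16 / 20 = 4 / 5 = 0.80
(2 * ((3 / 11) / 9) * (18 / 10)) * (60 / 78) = 12 / 143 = 0.08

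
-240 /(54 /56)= -2240 /9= -248.89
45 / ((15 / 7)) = 21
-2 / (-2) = 1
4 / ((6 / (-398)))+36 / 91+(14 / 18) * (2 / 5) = -1083646 / 4095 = -264.63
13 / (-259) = -13 / 259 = -0.05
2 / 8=1 / 4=0.25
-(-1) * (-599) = -599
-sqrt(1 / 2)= -0.71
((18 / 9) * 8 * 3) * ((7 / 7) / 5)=48 / 5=9.60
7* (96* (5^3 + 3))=86016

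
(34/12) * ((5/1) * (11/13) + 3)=799/39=20.49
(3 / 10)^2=9 / 100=0.09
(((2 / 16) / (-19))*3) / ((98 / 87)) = -261 / 14896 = -0.02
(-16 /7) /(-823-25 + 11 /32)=512 /189875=0.00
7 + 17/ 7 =66/ 7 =9.43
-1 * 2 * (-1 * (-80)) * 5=-800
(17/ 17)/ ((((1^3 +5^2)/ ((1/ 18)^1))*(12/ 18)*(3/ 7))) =0.01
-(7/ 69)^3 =-343/ 328509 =-0.00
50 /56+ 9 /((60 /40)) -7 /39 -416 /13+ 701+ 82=827423 /1092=757.71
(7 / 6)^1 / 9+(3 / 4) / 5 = 151 / 540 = 0.28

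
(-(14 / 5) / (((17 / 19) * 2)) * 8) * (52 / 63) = -7904 / 765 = -10.33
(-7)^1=-7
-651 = -651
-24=-24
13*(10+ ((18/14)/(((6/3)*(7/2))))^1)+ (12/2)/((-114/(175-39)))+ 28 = 142657/931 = 153.23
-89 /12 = -7.42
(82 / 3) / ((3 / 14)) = 1148 / 9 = 127.56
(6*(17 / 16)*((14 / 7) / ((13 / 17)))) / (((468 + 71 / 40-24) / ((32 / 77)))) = 277440 / 17848831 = 0.02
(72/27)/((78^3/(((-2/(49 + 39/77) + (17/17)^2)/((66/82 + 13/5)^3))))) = 15757063625/115346451891784464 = 0.00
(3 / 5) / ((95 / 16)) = 48 / 475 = 0.10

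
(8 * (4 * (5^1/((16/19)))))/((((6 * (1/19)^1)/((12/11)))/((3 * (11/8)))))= 2707.50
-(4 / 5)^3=-64 / 125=-0.51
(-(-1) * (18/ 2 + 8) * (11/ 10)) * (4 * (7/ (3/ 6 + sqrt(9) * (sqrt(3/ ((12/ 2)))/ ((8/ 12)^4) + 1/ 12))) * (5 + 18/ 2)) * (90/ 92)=-7037184/ 150167 + 71251488 * sqrt(2)/ 150167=624.16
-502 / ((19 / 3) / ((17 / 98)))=-13.75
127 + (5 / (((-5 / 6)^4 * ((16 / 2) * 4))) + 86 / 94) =128.24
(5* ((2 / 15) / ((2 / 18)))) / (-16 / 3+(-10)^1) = -9 / 23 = -0.39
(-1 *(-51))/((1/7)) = 357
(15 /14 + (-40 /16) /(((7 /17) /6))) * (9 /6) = -1485 /28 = -53.04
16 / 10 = 8 / 5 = 1.60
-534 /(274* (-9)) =89 /411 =0.22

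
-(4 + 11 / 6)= -35 / 6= -5.83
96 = 96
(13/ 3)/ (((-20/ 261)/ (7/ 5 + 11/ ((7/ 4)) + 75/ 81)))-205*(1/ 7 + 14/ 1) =-10666763/ 3150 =-3386.27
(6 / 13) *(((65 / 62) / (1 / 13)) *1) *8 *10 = 15600 / 31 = 503.23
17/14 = 1.21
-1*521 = -521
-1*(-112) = 112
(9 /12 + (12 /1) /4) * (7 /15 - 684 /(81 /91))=-34559 /12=-2879.92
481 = 481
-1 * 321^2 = -103041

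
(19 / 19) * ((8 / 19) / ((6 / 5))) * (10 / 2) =100 / 57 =1.75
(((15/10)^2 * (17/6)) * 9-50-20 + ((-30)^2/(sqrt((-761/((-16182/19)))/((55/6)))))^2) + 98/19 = 961209936265/115672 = 8309789.20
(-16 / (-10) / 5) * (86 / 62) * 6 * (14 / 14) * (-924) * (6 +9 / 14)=-408672 / 25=-16346.88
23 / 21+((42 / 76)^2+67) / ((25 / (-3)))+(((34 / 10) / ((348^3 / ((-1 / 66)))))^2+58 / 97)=-6.38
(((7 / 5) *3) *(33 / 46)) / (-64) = -693 / 14720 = -0.05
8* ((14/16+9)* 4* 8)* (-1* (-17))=42976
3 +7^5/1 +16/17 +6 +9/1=286041/17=16825.94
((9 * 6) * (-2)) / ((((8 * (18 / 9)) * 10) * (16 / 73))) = -1971 / 640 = -3.08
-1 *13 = -13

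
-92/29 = -3.17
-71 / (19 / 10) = -37.37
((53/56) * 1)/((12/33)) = 583/224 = 2.60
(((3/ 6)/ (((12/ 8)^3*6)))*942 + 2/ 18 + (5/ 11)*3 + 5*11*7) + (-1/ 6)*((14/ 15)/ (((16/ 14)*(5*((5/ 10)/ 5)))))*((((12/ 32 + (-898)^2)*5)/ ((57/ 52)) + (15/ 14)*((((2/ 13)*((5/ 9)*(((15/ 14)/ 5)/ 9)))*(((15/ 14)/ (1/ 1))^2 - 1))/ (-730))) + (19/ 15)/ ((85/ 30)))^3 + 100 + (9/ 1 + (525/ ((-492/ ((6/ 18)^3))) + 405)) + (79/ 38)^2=-3339727070019550456349494011853319532224684525021322150443/ 246509204779059933073996346820986880000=-13548082608164124072.03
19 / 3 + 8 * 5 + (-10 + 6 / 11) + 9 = 1514 / 33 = 45.88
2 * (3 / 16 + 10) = 163 / 8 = 20.38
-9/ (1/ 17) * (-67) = 10251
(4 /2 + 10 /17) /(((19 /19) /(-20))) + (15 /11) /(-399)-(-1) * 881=20623826 /24871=829.23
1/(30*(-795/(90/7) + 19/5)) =-1/1741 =-0.00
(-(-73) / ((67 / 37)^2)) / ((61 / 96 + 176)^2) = 921019392 / 1290766382161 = 0.00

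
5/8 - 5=-4.38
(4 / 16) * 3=3 / 4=0.75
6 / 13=0.46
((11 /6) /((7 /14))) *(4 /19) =44 /57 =0.77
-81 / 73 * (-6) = 486 / 73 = 6.66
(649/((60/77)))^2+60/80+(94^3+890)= 1525169.40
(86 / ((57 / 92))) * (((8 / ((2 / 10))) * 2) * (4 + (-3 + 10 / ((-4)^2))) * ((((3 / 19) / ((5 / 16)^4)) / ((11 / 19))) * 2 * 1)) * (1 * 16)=431409332224 / 26125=16513275.87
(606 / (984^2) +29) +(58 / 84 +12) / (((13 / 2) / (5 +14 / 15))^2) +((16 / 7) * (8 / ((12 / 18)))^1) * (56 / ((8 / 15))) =9646782157799 / 3304173600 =2919.57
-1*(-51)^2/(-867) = 3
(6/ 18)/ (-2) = -1/ 6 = -0.17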